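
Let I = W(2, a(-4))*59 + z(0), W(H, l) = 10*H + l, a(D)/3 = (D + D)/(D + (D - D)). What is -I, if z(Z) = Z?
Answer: -1534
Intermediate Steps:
a(D) = 6 (a(D) = 3*((D + D)/(D + (D - D))) = 3*((2*D)/(D + 0)) = 3*((2*D)/D) = 3*2 = 6)
W(H, l) = l + 10*H
I = 1534 (I = (6 + 10*2)*59 + 0 = (6 + 20)*59 + 0 = 26*59 + 0 = 1534 + 0 = 1534)
-I = -1*1534 = -1534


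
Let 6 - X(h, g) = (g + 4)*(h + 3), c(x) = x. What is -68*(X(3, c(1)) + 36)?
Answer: -816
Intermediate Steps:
X(h, g) = 6 - (3 + h)*(4 + g) (X(h, g) = 6 - (g + 4)*(h + 3) = 6 - (4 + g)*(3 + h) = 6 - (3 + h)*(4 + g))
-68*(X(3, c(1)) + 36) = -68*((-6 - 4*3 - 3*1 - 1*1*3) + 36) = -68*((-6 - 12 - 3 - 3) + 36) = -68*(-24 + 36) = -68*12 = -816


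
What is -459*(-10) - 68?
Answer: 4522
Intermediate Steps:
-459*(-10) - 68 = -153*(-30) - 68 = 4590 - 68 = 4522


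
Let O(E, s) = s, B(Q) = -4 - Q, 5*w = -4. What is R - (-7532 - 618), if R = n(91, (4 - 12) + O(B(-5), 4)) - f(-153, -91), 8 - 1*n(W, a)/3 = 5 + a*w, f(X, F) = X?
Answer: 41512/5 ≈ 8302.4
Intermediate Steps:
w = -4/5 (w = (1/5)*(-4) = -4/5 ≈ -0.80000)
n(W, a) = 9 + 12*a/5 (n(W, a) = 24 - 3*(5 + a*(-4/5)) = 24 - 3*(5 - 4*a/5) = 24 + (-15 + 12*a/5) = 9 + 12*a/5)
R = 762/5 (R = (9 + 12*((4 - 12) + 4)/5) - 1*(-153) = (9 + 12*(-8 + 4)/5) + 153 = (9 + (12/5)*(-4)) + 153 = (9 - 48/5) + 153 = -3/5 + 153 = 762/5 ≈ 152.40)
R - (-7532 - 618) = 762/5 - (-7532 - 618) = 762/5 - 1*(-8150) = 762/5 + 8150 = 41512/5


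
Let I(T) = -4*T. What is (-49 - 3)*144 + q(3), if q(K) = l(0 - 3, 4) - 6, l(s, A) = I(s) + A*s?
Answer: -7494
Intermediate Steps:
l(s, A) = -4*s + A*s
q(K) = -6 (q(K) = (0 - 3)*(-4 + 4) - 6 = -3*0 - 6 = 0 - 6 = -6)
(-49 - 3)*144 + q(3) = (-49 - 3)*144 - 6 = -52*144 - 6 = -7488 - 6 = -7494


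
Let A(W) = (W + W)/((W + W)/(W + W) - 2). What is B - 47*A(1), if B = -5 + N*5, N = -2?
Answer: 79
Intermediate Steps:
A(W) = -2*W (A(W) = (2*W)/((2*W)/((2*W)) - 2) = (2*W)/((2*W)*(1/(2*W)) - 2) = (2*W)/(1 - 2) = (2*W)/(-1) = (2*W)*(-1) = -2*W)
B = -15 (B = -5 - 2*5 = -5 - 10 = -15)
B - 47*A(1) = -15 - (-94) = -15 - 47*(-2) = -15 + 94 = 79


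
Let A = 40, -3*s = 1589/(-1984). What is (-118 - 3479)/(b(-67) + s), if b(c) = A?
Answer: -21409344/239669 ≈ -89.329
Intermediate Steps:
s = 1589/5952 (s = -1589/(3*(-1984)) = -1589*(-1)/(3*1984) = -⅓*(-1589/1984) = 1589/5952 ≈ 0.26697)
b(c) = 40
(-118 - 3479)/(b(-67) + s) = (-118 - 3479)/(40 + 1589/5952) = -3597/239669/5952 = -3597*5952/239669 = -21409344/239669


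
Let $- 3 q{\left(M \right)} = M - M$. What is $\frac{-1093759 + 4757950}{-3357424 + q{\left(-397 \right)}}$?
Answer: $- \frac{3664191}{3357424} \approx -1.0914$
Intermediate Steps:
$q{\left(M \right)} = 0$ ($q{\left(M \right)} = - \frac{M - M}{3} = \left(- \frac{1}{3}\right) 0 = 0$)
$\frac{-1093759 + 4757950}{-3357424 + q{\left(-397 \right)}} = \frac{-1093759 + 4757950}{-3357424 + 0} = \frac{3664191}{-3357424} = 3664191 \left(- \frac{1}{3357424}\right) = - \frac{3664191}{3357424}$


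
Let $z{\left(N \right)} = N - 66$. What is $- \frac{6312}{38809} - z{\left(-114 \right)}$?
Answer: $\frac{6979308}{38809} \approx 179.84$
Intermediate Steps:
$z{\left(N \right)} = -66 + N$ ($z{\left(N \right)} = N - 66 = -66 + N$)
$- \frac{6312}{38809} - z{\left(-114 \right)} = - \frac{6312}{38809} - \left(-66 - 114\right) = \left(-6312\right) \frac{1}{38809} - -180 = - \frac{6312}{38809} + 180 = \frac{6979308}{38809}$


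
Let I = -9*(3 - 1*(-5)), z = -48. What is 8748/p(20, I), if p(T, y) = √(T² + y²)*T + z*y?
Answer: 118098/37931 - 10935*√349/151724 ≈ 1.7671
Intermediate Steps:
I = -72 (I = -9*(3 + 5) = -9*8 = -72)
p(T, y) = -48*y + T*√(T² + y²) (p(T, y) = √(T² + y²)*T - 48*y = T*√(T² + y²) - 48*y = -48*y + T*√(T² + y²))
8748/p(20, I) = 8748/(-48*(-72) + 20*√(20² + (-72)²)) = 8748/(3456 + 20*√(400 + 5184)) = 8748/(3456 + 20*√5584) = 8748/(3456 + 20*(4*√349)) = 8748/(3456 + 80*√349)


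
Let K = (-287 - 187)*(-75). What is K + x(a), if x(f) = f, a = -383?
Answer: 35167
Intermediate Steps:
K = 35550 (K = -474*(-75) = 35550)
K + x(a) = 35550 - 383 = 35167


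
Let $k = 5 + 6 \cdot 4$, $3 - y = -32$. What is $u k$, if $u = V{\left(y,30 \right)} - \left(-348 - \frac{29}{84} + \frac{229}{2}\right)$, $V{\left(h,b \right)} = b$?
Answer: $\frac{642727}{84} \approx 7651.5$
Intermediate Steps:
$y = 35$ ($y = 3 - -32 = 3 + 32 = 35$)
$k = 29$ ($k = 5 + 24 = 29$)
$u = \frac{22163}{84}$ ($u = 30 - \left(-348 - \frac{29}{84} + \frac{229}{2}\right) = 30 + \left(348 - \left(- \frac{29}{84} + \frac{229}{2}\right)\right) = 30 + \left(348 - \frac{9589}{84}\right) = 30 + \frac{19643}{84} = \frac{22163}{84} \approx 263.85$)
$u k = \frac{22163}{84} \cdot 29 = \frac{642727}{84}$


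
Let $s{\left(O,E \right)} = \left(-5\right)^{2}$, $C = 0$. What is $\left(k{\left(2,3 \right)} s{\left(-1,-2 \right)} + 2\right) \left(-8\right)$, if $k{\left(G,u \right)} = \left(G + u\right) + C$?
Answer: $-1016$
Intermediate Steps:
$s{\left(O,E \right)} = 25$
$k{\left(G,u \right)} = G + u$ ($k{\left(G,u \right)} = \left(G + u\right) + 0 = G + u$)
$\left(k{\left(2,3 \right)} s{\left(-1,-2 \right)} + 2\right) \left(-8\right) = \left(\left(2 + 3\right) 25 + 2\right) \left(-8\right) = \left(5 \cdot 25 + 2\right) \left(-8\right) = \left(125 + 2\right) \left(-8\right) = 127 \left(-8\right) = -1016$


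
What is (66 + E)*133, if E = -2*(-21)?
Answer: 14364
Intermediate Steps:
E = 42
(66 + E)*133 = (66 + 42)*133 = 108*133 = 14364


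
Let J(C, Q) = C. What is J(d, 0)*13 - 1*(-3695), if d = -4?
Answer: 3643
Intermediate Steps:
J(d, 0)*13 - 1*(-3695) = -4*13 - 1*(-3695) = -52 + 3695 = 3643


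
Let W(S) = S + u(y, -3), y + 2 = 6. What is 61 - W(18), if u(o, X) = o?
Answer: 39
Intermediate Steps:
y = 4 (y = -2 + 6 = 4)
W(S) = 4 + S (W(S) = S + 4 = 4 + S)
61 - W(18) = 61 - (4 + 18) = 61 - 1*22 = 61 - 22 = 39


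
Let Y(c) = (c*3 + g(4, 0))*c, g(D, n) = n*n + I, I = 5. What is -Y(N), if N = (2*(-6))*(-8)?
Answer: -28128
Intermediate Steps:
g(D, n) = 5 + n**2 (g(D, n) = n*n + 5 = n**2 + 5 = 5 + n**2)
N = 96 (N = -12*(-8) = 96)
Y(c) = c*(5 + 3*c) (Y(c) = (c*3 + (5 + 0**2))*c = (3*c + (5 + 0))*c = (3*c + 5)*c = (5 + 3*c)*c = c*(5 + 3*c))
-Y(N) = -96*(5 + 3*96) = -96*(5 + 288) = -96*293 = -1*28128 = -28128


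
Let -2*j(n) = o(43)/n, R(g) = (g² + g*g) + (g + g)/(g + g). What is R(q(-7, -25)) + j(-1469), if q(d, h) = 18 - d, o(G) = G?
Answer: 3675481/2938 ≈ 1251.0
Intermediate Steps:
R(g) = 1 + 2*g² (R(g) = (g² + g²) + (2*g)/((2*g)) = 2*g² + (2*g)*(1/(2*g)) = 2*g² + 1 = 1 + 2*g²)
j(n) = -43/(2*n)
R(q(-7, -25)) + j(-1469) = (1 + 2*(18 - 1*(-7))²) - 43/2/(-1469) = (1 + 2*(18 + 7)²) - 43/2*(-1/1469) = (1 + 2*25²) + 43/2938 = (1 + 2*625) + 43/2938 = (1 + 1250) + 43/2938 = 1251 + 43/2938 = 3675481/2938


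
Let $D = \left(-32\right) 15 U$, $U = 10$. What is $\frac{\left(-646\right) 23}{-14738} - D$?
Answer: $\frac{35378629}{7369} \approx 4801.0$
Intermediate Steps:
$D = -4800$ ($D = \left(-32\right) 15 \cdot 10 = \left(-480\right) 10 = -4800$)
$\frac{\left(-646\right) 23}{-14738} - D = \frac{\left(-646\right) 23}{-14738} - -4800 = \left(-14858\right) \left(- \frac{1}{14738}\right) + 4800 = \frac{7429}{7369} + 4800 = \frac{35378629}{7369}$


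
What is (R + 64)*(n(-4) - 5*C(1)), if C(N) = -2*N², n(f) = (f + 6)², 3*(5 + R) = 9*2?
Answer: 910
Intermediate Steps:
R = 1 (R = -5 + (9*2)/3 = -5 + (⅓)*18 = -5 + 6 = 1)
n(f) = (6 + f)²
(R + 64)*(n(-4) - 5*C(1)) = (1 + 64)*((6 - 4)² - (-10)*1²) = 65*(2² - (-10)) = 65*(4 - 5*(-2)) = 65*(4 + 10) = 65*14 = 910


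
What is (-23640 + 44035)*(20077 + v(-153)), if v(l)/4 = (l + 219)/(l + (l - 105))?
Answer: 56095652095/137 ≈ 4.0946e+8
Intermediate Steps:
v(l) = 4*(219 + l)/(-105 + 2*l) (v(l) = 4*((l + 219)/(l + (l - 105))) = 4*((219 + l)/(l + (-105 + l))) = 4*((219 + l)/(-105 + 2*l)) = 4*(219 + l)/(-105 + 2*l))
(-23640 + 44035)*(20077 + v(-153)) = (-23640 + 44035)*(20077 + 4*(219 - 153)/(-105 + 2*(-153))) = 20395*(20077 + 4*66/(-105 - 306)) = 20395*(20077 + 4*66/(-411)) = 20395*(20077 + 4*(-1/411)*66) = 20395*(20077 - 88/137) = 20395*(2750461/137) = 56095652095/137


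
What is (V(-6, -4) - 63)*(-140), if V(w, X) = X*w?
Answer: 5460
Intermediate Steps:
(V(-6, -4) - 63)*(-140) = (-4*(-6) - 63)*(-140) = (24 - 63)*(-140) = -39*(-140) = 5460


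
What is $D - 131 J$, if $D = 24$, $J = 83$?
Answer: $-10849$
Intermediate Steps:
$D - 131 J = 24 - 10873 = -10849$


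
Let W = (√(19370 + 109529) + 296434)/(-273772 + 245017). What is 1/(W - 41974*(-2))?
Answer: 856838048630/71921007401534577 + 355*√128899/71921007401534577 ≈ 1.1914e-5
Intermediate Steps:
W = -296434/28755 - √128899/28755 (W = (√128899 + 296434)/(-28755) = (296434 + √128899)*(-1/28755) = -296434/28755 - √128899/28755 ≈ -10.321)
1/(W - 41974*(-2)) = 1/((-296434/28755 - √128899/28755) - 41974*(-2)) = 1/((-296434/28755 - √128899/28755) + 83948) = 1/(2413628306/28755 - √128899/28755)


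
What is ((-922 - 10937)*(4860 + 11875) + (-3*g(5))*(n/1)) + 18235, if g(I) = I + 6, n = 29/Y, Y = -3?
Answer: -198441811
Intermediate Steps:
n = -29/3 (n = 29/(-3) = 29*(-⅓) = -29/3 ≈ -9.6667)
g(I) = 6 + I
((-922 - 10937)*(4860 + 11875) + (-3*g(5))*(n/1)) + 18235 = ((-922 - 10937)*(4860 + 11875) + (-3*(6 + 5))*(-29/3/1)) + 18235 = (-11859*16735 + (-3*11)*(-29/3*1)) + 18235 = (-198460365 - 33*(-29/3)) + 18235 = (-198460365 + 319) + 18235 = -198460046 + 18235 = -198441811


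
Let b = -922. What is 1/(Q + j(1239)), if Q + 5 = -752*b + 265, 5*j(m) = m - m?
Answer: 1/693604 ≈ 1.4417e-6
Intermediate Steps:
j(m) = 0 (j(m) = (m - m)/5 = (⅕)*0 = 0)
Q = 693604 (Q = -5 + (-752*(-922) + 265) = -5 + (693344 + 265) = -5 + 693609 = 693604)
1/(Q + j(1239)) = 1/(693604 + 0) = 1/693604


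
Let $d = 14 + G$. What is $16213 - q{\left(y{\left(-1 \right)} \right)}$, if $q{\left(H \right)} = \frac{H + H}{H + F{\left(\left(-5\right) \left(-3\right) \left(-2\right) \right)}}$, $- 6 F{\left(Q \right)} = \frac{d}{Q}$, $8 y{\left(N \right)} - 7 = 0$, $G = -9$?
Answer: $\frac{1053719}{65} \approx 16211.0$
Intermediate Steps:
$d = 5$ ($d = 14 - 9 = 5$)
$y{\left(N \right)} = \frac{7}{8}$ ($y{\left(N \right)} = \frac{7}{8} + \frac{1}{8} \cdot 0 = \frac{7}{8} + 0 = \frac{7}{8}$)
$F{\left(Q \right)} = - \frac{5}{6 Q}$ ($F{\left(Q \right)} = - \frac{5 \frac{1}{Q}}{6} = - \frac{5}{6 Q}$)
$q{\left(H \right)} = \frac{2 H}{\frac{1}{36} + H}$ ($q{\left(H \right)} = \frac{H + H}{H - \frac{5}{6 \left(-5\right) \left(-3\right) \left(-2\right)}} = \frac{2 H}{H - \frac{5}{6 \cdot 15 \left(-2\right)}} = \frac{2 H}{H - \frac{5}{6 \left(-30\right)}} = \frac{2 H}{H - - \frac{1}{36}} = \frac{2 H}{H + \frac{1}{36}} = \frac{2 H}{\frac{1}{36} + H}$)
$16213 - q{\left(y{\left(-1 \right)} \right)} = 16213 - 72 \cdot \frac{7}{8} \frac{1}{1 + 36 \cdot \frac{7}{8}} = 16213 - 72 \cdot \frac{7}{8} \frac{1}{1 + \frac{63}{2}} = 16213 - 72 \cdot \frac{7}{8} \frac{1}{\frac{65}{2}} = 16213 - 72 \cdot \frac{7}{8} \cdot \frac{2}{65} = 16213 - \frac{126}{65} = \frac{1053719}{65}$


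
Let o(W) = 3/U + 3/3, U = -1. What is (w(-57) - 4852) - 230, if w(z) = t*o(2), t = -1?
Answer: -5080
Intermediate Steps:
o(W) = -2 (o(W) = 3/(-1) + 3/3 = 3*(-1) + 3*(⅓) = -3 + 1 = -2)
w(z) = 2 (w(z) = -1*(-2) = 2)
(w(-57) - 4852) - 230 = (2 - 4852) - 230 = -4850 - 230 = -5080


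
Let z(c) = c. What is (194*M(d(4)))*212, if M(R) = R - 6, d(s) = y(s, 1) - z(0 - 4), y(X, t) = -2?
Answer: -164512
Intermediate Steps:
d(s) = 2 (d(s) = -2 - (0 - 4) = -2 - 1*(-4) = -2 + 4 = 2)
M(R) = -6 + R
(194*M(d(4)))*212 = (194*(-6 + 2))*212 = (194*(-4))*212 = -776*212 = -164512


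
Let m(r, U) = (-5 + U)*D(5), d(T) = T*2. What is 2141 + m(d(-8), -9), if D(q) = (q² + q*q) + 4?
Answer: 1385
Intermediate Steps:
d(T) = 2*T
D(q) = 4 + 2*q² (D(q) = (q² + q²) + 4 = 2*q² + 4 = 4 + 2*q²)
m(r, U) = -270 + 54*U (m(r, U) = (-5 + U)*(4 + 2*5²) = (-5 + U)*(4 + 2*25) = (-5 + U)*(4 + 50) = (-5 + U)*54 = -270 + 54*U)
2141 + m(d(-8), -9) = 2141 + (-270 + 54*(-9)) = 2141 + (-270 - 486) = 2141 - 756 = 1385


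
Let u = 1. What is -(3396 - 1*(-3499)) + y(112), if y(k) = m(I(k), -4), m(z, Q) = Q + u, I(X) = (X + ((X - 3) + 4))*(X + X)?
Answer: -6898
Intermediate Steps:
I(X) = 2*X*(1 + 2*X) (I(X) = (X + ((-3 + X) + 4))*(2*X) = (X + (1 + X))*(2*X) = (1 + 2*X)*(2*X) = 2*X*(1 + 2*X))
m(z, Q) = 1 + Q (m(z, Q) = Q + 1 = 1 + Q)
y(k) = -3 (y(k) = 1 - 4 = -3)
-(3396 - 1*(-3499)) + y(112) = -(3396 - 1*(-3499)) - 3 = -(3396 + 3499) - 3 = -1*6895 - 3 = -6895 - 3 = -6898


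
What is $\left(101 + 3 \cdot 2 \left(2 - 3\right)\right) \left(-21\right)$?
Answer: $-1995$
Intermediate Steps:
$\left(101 + 3 \cdot 2 \left(2 - 3\right)\right) \left(-21\right) = \left(101 + 6 \left(2 - 3\right)\right) \left(-21\right) = \left(101 + 6 \left(-1\right)\right) \left(-21\right) = \left(101 - 6\right) \left(-21\right) = 95 \left(-21\right) = -1995$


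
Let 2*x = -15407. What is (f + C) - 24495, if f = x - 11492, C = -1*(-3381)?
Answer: -80619/2 ≈ -40310.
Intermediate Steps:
C = 3381
x = -15407/2 (x = (1/2)*(-15407) = -15407/2 ≈ -7703.5)
f = -38391/2 (f = -15407/2 - 11492 = -38391/2 ≈ -19196.)
(f + C) - 24495 = (-38391/2 + 3381) - 24495 = -31629/2 - 24495 = -80619/2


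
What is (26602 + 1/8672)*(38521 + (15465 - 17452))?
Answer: 4214060719515/4336 ≈ 9.7188e+8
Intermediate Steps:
(26602 + 1/8672)*(38521 + (15465 - 17452)) = (26602 + 1/8672)*(38521 - 1987) = (230692545/8672)*36534 = 4214060719515/4336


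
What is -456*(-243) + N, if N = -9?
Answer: 110799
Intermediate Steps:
-456*(-243) + N = -456*(-243) - 9 = 110808 - 9 = 110799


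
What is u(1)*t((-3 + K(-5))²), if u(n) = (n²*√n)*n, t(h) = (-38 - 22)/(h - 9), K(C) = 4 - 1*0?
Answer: 15/2 ≈ 7.5000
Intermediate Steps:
K(C) = 4 (K(C) = 4 + 0 = 4)
t(h) = -60/(-9 + h)
u(n) = n^(7/2) (u(n) = n^(5/2)*n = n^(7/2))
u(1)*t((-3 + K(-5))²) = 1^(7/2)*(-60/(-9 + (-3 + 4)²)) = 1*(-60/(-9 + 1²)) = 1*(-60/(-9 + 1)) = 1*(-60/(-8)) = 1*(-60*(-⅛)) = 1*(15/2) = 15/2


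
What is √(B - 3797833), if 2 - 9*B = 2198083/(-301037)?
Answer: 4*I*√193596734308088474/903111 ≈ 1948.8*I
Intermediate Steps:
B = 2800157/2709333 (B = 2/9 - 2198083/(9*(-301037)) = 2/9 - 2198083*(-1)/(9*301037) = 2/9 - ⅑*(-2198083/301037) = 2/9 + 2198083/2709333 = 2800157/2709333 ≈ 1.0335)
√(B - 3797833) = √(2800157/2709333 - 3797833) = √(-10289591475232/2709333) = 4*I*√193596734308088474/903111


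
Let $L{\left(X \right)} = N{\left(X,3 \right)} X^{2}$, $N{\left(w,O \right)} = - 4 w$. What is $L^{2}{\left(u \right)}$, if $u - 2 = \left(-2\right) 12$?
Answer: $1814078464$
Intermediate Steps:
$u = -22$ ($u = 2 - 24 = -22$)
$L{\left(X \right)} = - 4 X^{3}$ ($L{\left(X \right)} = - 4 X X^{2} = - 4 X^{3}$)
$L^{2}{\left(u \right)} = \left(- 4 \left(-22\right)^{3}\right)^{2} = \left(\left(-4\right) \left(-10648\right)\right)^{2} = 42592^{2} = 1814078464$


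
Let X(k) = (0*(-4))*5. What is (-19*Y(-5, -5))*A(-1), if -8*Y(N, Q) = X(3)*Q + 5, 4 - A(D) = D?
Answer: 475/8 ≈ 59.375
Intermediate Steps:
X(k) = 0 (X(k) = 0*5 = 0)
A(D) = 4 - D
Y(N, Q) = -5/8 (Y(N, Q) = -(0*Q + 5)/8 = -(0 + 5)/8 = -1/8*5 = -5/8)
(-19*Y(-5, -5))*A(-1) = (-19*(-5/8))*(4 - 1*(-1)) = 95*(4 + 1)/8 = (95/8)*5 = 475/8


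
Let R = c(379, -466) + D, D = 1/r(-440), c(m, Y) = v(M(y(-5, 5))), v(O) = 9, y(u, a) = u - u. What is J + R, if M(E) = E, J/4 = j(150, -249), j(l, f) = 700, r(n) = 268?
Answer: 752813/268 ≈ 2809.0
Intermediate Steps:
y(u, a) = 0
J = 2800 (J = 4*700 = 2800)
c(m, Y) = 9
D = 1/268 ≈ 0.0037313
R = 2413/268 (R = 9 + 1/268 = 2413/268 ≈ 9.0037)
J + R = 2800 + 2413/268 = 752813/268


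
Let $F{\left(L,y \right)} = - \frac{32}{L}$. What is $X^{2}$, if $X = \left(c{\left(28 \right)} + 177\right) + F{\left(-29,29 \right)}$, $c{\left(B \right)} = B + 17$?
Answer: $\frac{41860900}{841} \approx 49775.0$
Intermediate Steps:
$c{\left(B \right)} = 17 + B$
$X = \frac{6470}{29}$ ($X = \left(\left(17 + 28\right) + 177\right) - \frac{32}{-29} = \left(45 + 177\right) - - \frac{32}{29} = 222 + \frac{32}{29} = \frac{6470}{29} \approx 223.1$)
$X^{2} = \left(\frac{6470}{29}\right)^{2} = \frac{41860900}{841}$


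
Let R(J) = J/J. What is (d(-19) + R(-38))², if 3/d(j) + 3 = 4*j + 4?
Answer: 576/625 ≈ 0.92160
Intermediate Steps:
d(j) = 3/(1 + 4*j) (d(j) = 3/(-3 + (4*j + 4)) = 3/(-3 + (4 + 4*j)) = 3/(1 + 4*j))
R(J) = 1
(d(-19) + R(-38))² = (3/(1 + 4*(-19)) + 1)² = (3/(1 - 76) + 1)² = (3/(-75) + 1)² = (3*(-1/75) + 1)² = (-1/25 + 1)² = (24/25)² = 576/625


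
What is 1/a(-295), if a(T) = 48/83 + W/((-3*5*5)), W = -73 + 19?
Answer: 2075/2694 ≈ 0.77023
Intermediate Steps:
W = -54
a(T) = 2694/2075 (a(T) = 48/83 - 54/(-3*5*5) = 48*(1/83) - 54/((-15*5)) = 48/83 - 54/(-75) = 48/83 - 54*(-1/75) = 48/83 + 18/25 = 2694/2075)
1/a(-295) = 1/(2694/2075) = 2075/2694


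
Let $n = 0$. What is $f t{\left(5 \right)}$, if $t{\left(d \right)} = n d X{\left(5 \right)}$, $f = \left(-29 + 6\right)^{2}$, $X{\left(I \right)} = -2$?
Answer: $0$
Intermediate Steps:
$f = 529$ ($f = \left(-23\right)^{2} = 529$)
$t{\left(d \right)} = 0$ ($t{\left(d \right)} = 0 d \left(-2\right) = 0 \left(-2\right) = 0$)
$f t{\left(5 \right)} = 529 \cdot 0 = 0$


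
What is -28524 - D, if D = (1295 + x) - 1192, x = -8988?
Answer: -19639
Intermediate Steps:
D = -8885 (D = (1295 - 8988) - 1192 = -7693 - 1192 = -8885)
-28524 - D = -28524 - 1*(-8885) = -28524 + 8885 = -19639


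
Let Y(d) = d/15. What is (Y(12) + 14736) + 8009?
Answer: 113729/5 ≈ 22746.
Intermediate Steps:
Y(d) = d/15 (Y(d) = d*(1/15) = d/15)
(Y(12) + 14736) + 8009 = ((1/15)*12 + 14736) + 8009 = (⅘ + 14736) + 8009 = 73684/5 + 8009 = 113729/5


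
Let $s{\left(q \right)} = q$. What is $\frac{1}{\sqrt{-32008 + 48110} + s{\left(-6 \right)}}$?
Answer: $\frac{3}{8033} + \frac{\sqrt{16102}}{16066} \approx 0.0082717$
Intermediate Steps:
$\frac{1}{\sqrt{-32008 + 48110} + s{\left(-6 \right)}} = \frac{1}{\sqrt{-32008 + 48110} - 6} = \frac{1}{\sqrt{16102} - 6} = \frac{1}{-6 + \sqrt{16102}}$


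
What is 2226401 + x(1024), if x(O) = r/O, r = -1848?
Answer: 284979097/128 ≈ 2.2264e+6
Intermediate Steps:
x(O) = -1848/O
2226401 + x(1024) = 2226401 - 1848/1024 = 2226401 - 1848*1/1024 = 2226401 - 231/128 = 284979097/128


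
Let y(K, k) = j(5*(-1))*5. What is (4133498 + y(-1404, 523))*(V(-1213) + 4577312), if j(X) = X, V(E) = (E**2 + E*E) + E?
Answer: 31078909730901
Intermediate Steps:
V(E) = E + 2*E**2 (V(E) = (E**2 + E**2) + E = 2*E**2 + E = E + 2*E**2)
y(K, k) = -25 (y(K, k) = (5*(-1))*5 = -5*5 = -25)
(4133498 + y(-1404, 523))*(V(-1213) + 4577312) = (4133498 - 25)*(-1213*(1 + 2*(-1213)) + 4577312) = 4133473*(-1213*(1 - 2426) + 4577312) = 4133473*(-1213*(-2425) + 4577312) = 4133473*(2941525 + 4577312) = 4133473*7518837 = 31078909730901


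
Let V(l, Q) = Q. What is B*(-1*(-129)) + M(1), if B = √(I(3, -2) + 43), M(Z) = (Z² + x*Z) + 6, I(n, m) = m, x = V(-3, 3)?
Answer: 10 + 129*√41 ≈ 836.00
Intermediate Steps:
x = 3
M(Z) = 6 + Z² + 3*Z (M(Z) = (Z² + 3*Z) + 6 = 6 + Z² + 3*Z)
B = √41 (B = √(-2 + 43) = √41 ≈ 6.4031)
B*(-1*(-129)) + M(1) = √41*(-1*(-129)) + (6 + 1² + 3*1) = √41*129 + (6 + 1 + 3) = 129*√41 + 10 = 10 + 129*√41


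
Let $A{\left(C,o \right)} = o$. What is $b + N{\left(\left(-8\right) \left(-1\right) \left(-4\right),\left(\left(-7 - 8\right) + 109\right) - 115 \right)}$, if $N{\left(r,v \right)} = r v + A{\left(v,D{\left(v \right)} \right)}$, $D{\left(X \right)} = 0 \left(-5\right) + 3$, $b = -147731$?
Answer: $-147056$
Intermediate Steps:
$D{\left(X \right)} = 3$ ($D{\left(X \right)} = 0 + 3 = 3$)
$N{\left(r,v \right)} = 3 + r v$ ($N{\left(r,v \right)} = r v + 3 = 3 + r v$)
$b + N{\left(\left(-8\right) \left(-1\right) \left(-4\right),\left(\left(-7 - 8\right) + 109\right) - 115 \right)} = -147731 + \left(3 + \left(-8\right) \left(-1\right) \left(-4\right) \left(\left(\left(-7 - 8\right) + 109\right) - 115\right)\right) = -147731 + \left(3 + 8 \left(-4\right) \left(\left(-15 + 109\right) - 115\right)\right) = -147731 - \left(-3 + 32 \left(94 - 115\right)\right) = -147731 + \left(3 - -672\right) = -147731 + \left(3 + 672\right) = -147731 + 675 = -147056$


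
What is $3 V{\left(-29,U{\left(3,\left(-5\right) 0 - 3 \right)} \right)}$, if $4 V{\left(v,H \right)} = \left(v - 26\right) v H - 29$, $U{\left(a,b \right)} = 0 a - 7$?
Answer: $- \frac{16791}{2} \approx -8395.5$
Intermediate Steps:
$U{\left(a,b \right)} = -7$ ($U{\left(a,b \right)} = 0 - 7 = -7$)
$V{\left(v,H \right)} = - \frac{29}{4} + \frac{H v \left(-26 + v\right)}{4}$ ($V{\left(v,H \right)} = \frac{\left(v - 26\right) v H - 29}{4} = \frac{\left(-26 + v\right) v H - 29}{4} = \frac{v \left(-26 + v\right) H - 29}{4} = \frac{H v \left(-26 + v\right) - 29}{4} = \frac{-29 + H v \left(-26 + v\right)}{4} = - \frac{29}{4} + \frac{H v \left(-26 + v\right)}{4}$)
$3 V{\left(-29,U{\left(3,\left(-5\right) 0 - 3 \right)} \right)} = 3 \left(- \frac{29}{4} - \left(- \frac{91}{2}\right) \left(-29\right) + \frac{1}{4} \left(-7\right) \left(-29\right)^{2}\right) = 3 \left(- \frac{29}{4} - \frac{2639}{2} + \frac{1}{4} \left(-7\right) 841\right) = 3 \left(- \frac{29}{4} - \frac{2639}{2} - \frac{5887}{4}\right) = 3 \left(- \frac{5597}{2}\right) = - \frac{16791}{2}$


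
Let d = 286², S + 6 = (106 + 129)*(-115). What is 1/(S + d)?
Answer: 1/54765 ≈ 1.8260e-5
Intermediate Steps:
S = -27031 (S = -6 + (106 + 129)*(-115) = -6 + 235*(-115) = -6 - 27025 = -27031)
d = 81796
1/(S + d) = 1/(-27031 + 81796) = 1/54765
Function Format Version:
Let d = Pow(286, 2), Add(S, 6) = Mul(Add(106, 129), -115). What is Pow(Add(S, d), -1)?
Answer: Rational(1, 54765) ≈ 1.8260e-5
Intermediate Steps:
S = -27031 (S = Add(-6, Mul(Add(106, 129), -115)) = Add(-6, Mul(235, -115)) = Add(-6, -27025) = -27031)
d = 81796
Pow(Add(S, d), -1) = Pow(Add(-27031, 81796), -1) = Pow(54765, -1) = Rational(1, 54765)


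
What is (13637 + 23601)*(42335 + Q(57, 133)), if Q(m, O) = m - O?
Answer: 1573640642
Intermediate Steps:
(13637 + 23601)*(42335 + Q(57, 133)) = (13637 + 23601)*(42335 + (57 - 1*133)) = 37238*(42335 + (57 - 133)) = 37238*(42335 - 76) = 37238*42259 = 1573640642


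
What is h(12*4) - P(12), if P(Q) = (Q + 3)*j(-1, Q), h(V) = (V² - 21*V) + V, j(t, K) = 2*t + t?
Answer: 1389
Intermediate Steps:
j(t, K) = 3*t
h(V) = V² - 20*V
P(Q) = -9 - 3*Q (P(Q) = (Q + 3)*(3*(-1)) = (3 + Q)*(-3) = -9 - 3*Q)
h(12*4) - P(12) = (12*4)*(-20 + 12*4) - (-9 - 3*12) = 48*(-20 + 48) - (-9 - 36) = 48*28 - 1*(-45) = 1344 + 45 = 1389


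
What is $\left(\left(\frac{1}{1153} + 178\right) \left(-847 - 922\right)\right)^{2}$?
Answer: $\frac{131813082776311225}{1329409} \approx 9.9152 \cdot 10^{10}$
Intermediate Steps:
$\left(\left(\frac{1}{1153} + 178\right) \left(-847 - 922\right)\right)^{2} = \left(\left(\frac{1}{1153} + 178\right) \left(-1769\right)\right)^{2} = \left(\frac{205235}{1153} \left(-1769\right)\right)^{2} = \left(- \frac{363060715}{1153}\right)^{2} = \frac{131813082776311225}{1329409}$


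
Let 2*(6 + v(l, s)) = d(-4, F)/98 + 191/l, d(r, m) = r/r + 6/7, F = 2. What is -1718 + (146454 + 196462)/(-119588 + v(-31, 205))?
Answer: -8753540023370/5086702631 ≈ -1720.9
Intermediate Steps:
d(r, m) = 13/7 (d(r, m) = 1 + 6*(1/7) = 1 + 6/7 = 13/7)
v(l, s) = -8219/1372 + 191/(2*l) (v(l, s) = -6 + ((13/7)/98 + 191/l)/2 = -6 + ((13/7)*(1/98) + 191/l)/2 = -6 + (13/686 + 191/l)/2 = -6 + (13/1372 + 191/(2*l)) = -8219/1372 + 191/(2*l))
-1718 + (146454 + 196462)/(-119588 + v(-31, 205)) = -1718 + (146454 + 196462)/(-119588 + (1/1372)*(131026 - 8219*(-31))/(-31)) = -1718 + 342916/(-119588 + (1/1372)*(-1/31)*(131026 + 254789)) = -1718 + 342916/(-119588 + (1/1372)*(-1/31)*385815) = -1718 + 342916/(-119588 - 385815/42532) = -1718 + 342916/(-5086702631/42532) = -1718 + 342916*(-42532/5086702631) = -1718 - 14584903312/5086702631 = -8753540023370/5086702631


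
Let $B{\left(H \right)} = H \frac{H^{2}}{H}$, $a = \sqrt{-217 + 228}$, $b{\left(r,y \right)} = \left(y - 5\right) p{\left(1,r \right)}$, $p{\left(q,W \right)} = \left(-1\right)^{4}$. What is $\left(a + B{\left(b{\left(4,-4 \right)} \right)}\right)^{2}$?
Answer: $\left(81 + \sqrt{11}\right)^{2} \approx 7109.3$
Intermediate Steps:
$p{\left(q,W \right)} = 1$
$b{\left(r,y \right)} = -5 + y$ ($b{\left(r,y \right)} = \left(y - 5\right) 1 = \left(-5 + y\right) 1 = -5 + y$)
$a = \sqrt{11} \approx 3.3166$
$B{\left(H \right)} = H^{2}$ ($B{\left(H \right)} = H H = H^{2}$)
$\left(a + B{\left(b{\left(4,-4 \right)} \right)}\right)^{2} = \left(\sqrt{11} + \left(-5 - 4\right)^{2}\right)^{2} = \left(\sqrt{11} + \left(-9\right)^{2}\right)^{2} = \left(\sqrt{11} + 81\right)^{2} = \left(81 + \sqrt{11}\right)^{2}$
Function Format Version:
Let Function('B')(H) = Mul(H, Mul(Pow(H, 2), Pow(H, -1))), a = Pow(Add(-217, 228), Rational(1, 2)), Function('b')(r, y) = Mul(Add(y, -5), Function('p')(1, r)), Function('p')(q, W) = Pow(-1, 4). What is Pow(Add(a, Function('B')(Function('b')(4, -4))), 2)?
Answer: Pow(Add(81, Pow(11, Rational(1, 2))), 2) ≈ 7109.3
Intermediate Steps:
Function('p')(q, W) = 1
Function('b')(r, y) = Add(-5, y) (Function('b')(r, y) = Mul(Add(y, -5), 1) = Mul(Add(-5, y), 1) = Add(-5, y))
a = Pow(11, Rational(1, 2)) ≈ 3.3166
Function('B')(H) = Pow(H, 2) (Function('B')(H) = Mul(H, H) = Pow(H, 2))
Pow(Add(a, Function('B')(Function('b')(4, -4))), 2) = Pow(Add(Pow(11, Rational(1, 2)), Pow(Add(-5, -4), 2)), 2) = Pow(Add(Pow(11, Rational(1, 2)), Pow(-9, 2)), 2) = Pow(Add(Pow(11, Rational(1, 2)), 81), 2) = Pow(Add(81, Pow(11, Rational(1, 2))), 2)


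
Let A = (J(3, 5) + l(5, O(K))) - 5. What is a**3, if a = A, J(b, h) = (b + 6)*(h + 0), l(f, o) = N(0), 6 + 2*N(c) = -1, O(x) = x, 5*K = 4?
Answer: 389017/8 ≈ 48627.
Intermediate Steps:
K = 4/5 (K = (1/5)*4 = 4/5 ≈ 0.80000)
N(c) = -7/2 (N(c) = -3 + (1/2)*(-1) = -3 - 1/2 = -7/2)
l(f, o) = -7/2
J(b, h) = h*(6 + b) (J(b, h) = (6 + b)*h = h*(6 + b))
A = 73/2 (A = (5*(6 + 3) - 7/2) - 5 = (5*9 - 7/2) - 5 = (45 - 7/2) - 5 = 83/2 - 5 = 73/2 ≈ 36.500)
a = 73/2 ≈ 36.500
a**3 = (73/2)**3 = 389017/8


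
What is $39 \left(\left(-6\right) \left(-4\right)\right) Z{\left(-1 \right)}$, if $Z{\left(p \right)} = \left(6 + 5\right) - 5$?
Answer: $5616$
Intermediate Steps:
$Z{\left(p \right)} = 6$ ($Z{\left(p \right)} = 11 - 5 = 6$)
$39 \left(\left(-6\right) \left(-4\right)\right) Z{\left(-1 \right)} = 39 \left(\left(-6\right) \left(-4\right)\right) 6 = 39 \cdot 24 \cdot 6 = 936 \cdot 6 = 5616$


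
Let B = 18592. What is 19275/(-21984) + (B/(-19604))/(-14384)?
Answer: -28306414791/32287160672 ≈ -0.87671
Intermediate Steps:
19275/(-21984) + (B/(-19604))/(-14384) = 19275/(-21984) + (18592/(-19604))/(-14384) = 19275*(-1/21984) + (18592*(-1/19604))*(-1/14384) = -6425/7328 - 4648/4901*(-1/14384) = -6425/7328 + 581/8811998 = -28306414791/32287160672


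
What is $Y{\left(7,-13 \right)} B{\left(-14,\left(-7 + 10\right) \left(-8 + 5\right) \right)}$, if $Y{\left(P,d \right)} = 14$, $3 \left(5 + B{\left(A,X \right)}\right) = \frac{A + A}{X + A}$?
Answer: $- \frac{4438}{69} \approx -64.319$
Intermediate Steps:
$B{\left(A,X \right)} = -5 + \frac{2 A}{3 \left(A + X\right)}$ ($B{\left(A,X \right)} = -5 + \frac{\left(A + A\right) \frac{1}{X + A}}{3} = -5 + \frac{2 A \frac{1}{A + X}}{3} = -5 + \frac{2 A}{3 \left(A + X\right)}$)
$Y{\left(7,-13 \right)} B{\left(-14,\left(-7 + 10\right) \left(-8 + 5\right) \right)} = 14 \frac{- 5 \left(-7 + 10\right) \left(-8 + 5\right) - - \frac{182}{3}}{-14 + \left(-7 + 10\right) \left(-8 + 5\right)} = 14 \frac{- 5 \cdot 3 \left(-3\right) + \frac{182}{3}}{-14 + 3 \left(-3\right)} = 14 \frac{\left(-5\right) \left(-9\right) + \frac{182}{3}}{-14 - 9} = 14 \frac{45 + \frac{182}{3}}{-23} = 14 \left(\left(- \frac{1}{23}\right) \frac{317}{3}\right) = 14 \left(- \frac{317}{69}\right) = - \frac{4438}{69}$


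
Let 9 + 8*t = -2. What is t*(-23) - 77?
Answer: -363/8 ≈ -45.375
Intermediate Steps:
t = -11/8 (t = -9/8 + (⅛)*(-2) = -9/8 - ¼ = -11/8 ≈ -1.3750)
t*(-23) - 77 = -11/8*(-23) - 77 = 253/8 - 77 = -363/8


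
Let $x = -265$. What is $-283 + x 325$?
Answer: $-86408$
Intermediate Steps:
$-283 + x 325 = -283 - 86125 = -86408$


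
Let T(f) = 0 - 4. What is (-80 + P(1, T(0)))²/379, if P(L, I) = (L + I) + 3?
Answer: 6400/379 ≈ 16.887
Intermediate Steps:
T(f) = -4
P(L, I) = 3 + I + L (P(L, I) = (I + L) + 3 = 3 + I + L)
(-80 + P(1, T(0)))²/379 = (-80 + (3 - 4 + 1))²/379 = (-80 + 0)²*(1/379) = (-80)²*(1/379) = 6400*(1/379) = 6400/379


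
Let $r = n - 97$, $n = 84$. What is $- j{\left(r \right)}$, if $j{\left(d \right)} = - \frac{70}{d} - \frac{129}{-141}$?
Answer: $- \frac{3849}{611} \approx -6.2995$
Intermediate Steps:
$r = -13$ ($r = 84 - 97 = -13$)
$j{\left(d \right)} = \frac{43}{47} - \frac{70}{d}$ ($j{\left(d \right)} = - \frac{70}{d} - - \frac{43}{47} = - \frac{70}{d} + \frac{43}{47} = \frac{43}{47} - \frac{70}{d}$)
$- j{\left(r \right)} = - (\frac{43}{47} - \frac{70}{-13}) = - (\frac{43}{47} - - \frac{70}{13}) = - (\frac{43}{47} + \frac{70}{13}) = \left(-1\right) \frac{3849}{611} = - \frac{3849}{611}$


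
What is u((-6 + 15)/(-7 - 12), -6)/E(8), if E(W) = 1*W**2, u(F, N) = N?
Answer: -3/32 ≈ -0.093750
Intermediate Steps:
E(W) = W**2
u((-6 + 15)/(-7 - 12), -6)/E(8) = -6/(8**2) = -6/64 = -6*1/64 = -3/32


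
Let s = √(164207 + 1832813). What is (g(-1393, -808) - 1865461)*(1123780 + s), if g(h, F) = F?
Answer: -2097275776820 - 3732538*√499255 ≈ -2.0999e+12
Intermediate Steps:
s = 2*√499255 (s = √1997020 = 2*√499255 ≈ 1413.2)
(g(-1393, -808) - 1865461)*(1123780 + s) = (-808 - 1865461)*(1123780 + 2*√499255) = -1866269*(1123780 + 2*√499255) = -2097275776820 - 3732538*√499255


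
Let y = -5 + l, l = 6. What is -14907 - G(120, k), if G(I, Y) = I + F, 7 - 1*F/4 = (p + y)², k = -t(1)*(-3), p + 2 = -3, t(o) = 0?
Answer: -14991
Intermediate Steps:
p = -5 (p = -2 - 3 = -5)
y = 1 (y = -5 + 6 = 1)
k = 0 (k = -1*0*(-3) = 0*(-3) = 0)
F = -36 (F = 28 - 4*(-5 + 1)² = 28 - 4*(-4)² = 28 - 4*16 = 28 - 64 = -36)
G(I, Y) = -36 + I (G(I, Y) = I - 36 = -36 + I)
-14907 - G(120, k) = -14907 - (-36 + 120) = -14907 - 1*84 = -14907 - 84 = -14991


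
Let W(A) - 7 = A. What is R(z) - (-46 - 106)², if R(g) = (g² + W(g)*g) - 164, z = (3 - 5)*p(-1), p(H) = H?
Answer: -23246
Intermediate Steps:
W(A) = 7 + A
z = 2 (z = (3 - 5)*(-1) = -2*(-1) = 2)
R(g) = -164 + g² + g*(7 + g) (R(g) = (g² + (7 + g)*g) - 164 = (g² + g*(7 + g)) - 164 = -164 + g² + g*(7 + g))
R(z) - (-46 - 106)² = (-164 + 2² + 2*(7 + 2)) - (-46 - 106)² = (-164 + 4 + 2*9) - 1*(-152)² = (-164 + 4 + 18) - 1*23104 = -142 - 23104 = -23246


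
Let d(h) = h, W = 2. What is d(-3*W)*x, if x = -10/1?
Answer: 60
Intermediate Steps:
x = -10 (x = -10*1 = -10)
d(-3*W)*x = -3*2*(-10) = -6*(-10) = 60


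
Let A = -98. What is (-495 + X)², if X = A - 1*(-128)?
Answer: 216225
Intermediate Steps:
X = 30 (X = -98 - 1*(-128) = -98 + 128 = 30)
(-495 + X)² = (-495 + 30)² = (-465)² = 216225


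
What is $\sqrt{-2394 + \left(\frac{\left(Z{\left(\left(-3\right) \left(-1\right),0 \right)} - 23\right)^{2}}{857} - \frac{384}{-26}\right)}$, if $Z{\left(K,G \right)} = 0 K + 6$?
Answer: $\frac{i \sqrt{295272741673}}{11141} \approx 48.774 i$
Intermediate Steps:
$Z{\left(K,G \right)} = 6$ ($Z{\left(K,G \right)} = 0 + 6 = 6$)
$\sqrt{-2394 + \left(\frac{\left(Z{\left(\left(-3\right) \left(-1\right),0 \right)} - 23\right)^{2}}{857} - \frac{384}{-26}\right)} = \sqrt{-2394 + \left(\frac{\left(6 - 23\right)^{2}}{857} - \frac{384}{-26}\right)} = \sqrt{-2394 + \left(\left(-17\right)^{2} \cdot \frac{1}{857} - - \frac{192}{13}\right)} = \sqrt{-2394 + \left(289 \cdot \frac{1}{857} + \frac{192}{13}\right)} = \sqrt{-2394 + \left(\frac{289}{857} + \frac{192}{13}\right)} = \sqrt{-2394 + \frac{168301}{11141}} = \sqrt{- \frac{26503253}{11141}} = \frac{i \sqrt{295272741673}}{11141}$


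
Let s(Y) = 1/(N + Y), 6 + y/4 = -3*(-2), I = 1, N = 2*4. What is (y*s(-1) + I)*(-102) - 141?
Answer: -243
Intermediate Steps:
N = 8
y = 0 (y = -24 + 4*(-3*(-2)) = -24 + 4*6 = -24 + 24 = 0)
s(Y) = 1/(8 + Y)
(y*s(-1) + I)*(-102) - 141 = (0/(8 - 1) + 1)*(-102) - 141 = (0/7 + 1)*(-102) - 141 = (0*(1/7) + 1)*(-102) - 141 = (0 + 1)*(-102) - 141 = 1*(-102) - 141 = -102 - 141 = -243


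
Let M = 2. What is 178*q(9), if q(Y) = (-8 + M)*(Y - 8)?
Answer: -1068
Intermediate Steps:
q(Y) = 48 - 6*Y (q(Y) = (-8 + 2)*(Y - 8) = -6*(-8 + Y) = 48 - 6*Y)
178*q(9) = 178*(48 - 6*9) = 178*(48 - 54) = 178*(-6) = -1068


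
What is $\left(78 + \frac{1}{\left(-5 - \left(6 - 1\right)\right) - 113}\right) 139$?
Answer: $\frac{1333427}{123} \approx 10841.0$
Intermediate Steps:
$\left(78 + \frac{1}{\left(-5 - \left(6 - 1\right)\right) - 113}\right) 139 = \left(78 + \frac{1}{\left(-5 - 5\right) - 113}\right) 139 = \left(78 + \frac{1}{-10 - 113}\right) 139 = \left(78 + \frac{1}{-123}\right) 139 = \left(78 - \frac{1}{123}\right) 139 = \frac{9593}{123} \cdot 139 = \frac{1333427}{123}$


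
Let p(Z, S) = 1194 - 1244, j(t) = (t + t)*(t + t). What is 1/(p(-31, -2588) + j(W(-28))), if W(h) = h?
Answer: 1/3086 ≈ 0.00032404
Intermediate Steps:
j(t) = 4*t² (j(t) = (2*t)*(2*t) = 4*t²)
p(Z, S) = -50
1/(p(-31, -2588) + j(W(-28))) = 1/(-50 + 4*(-28)²) = 1/(-50 + 4*784) = 1/(-50 + 3136) = 1/3086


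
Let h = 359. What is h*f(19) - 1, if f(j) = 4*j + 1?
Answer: 27642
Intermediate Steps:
f(j) = 1 + 4*j
h*f(19) - 1 = 359*(1 + 4*19) - 1 = 359*(1 + 76) - 1 = 359*77 - 1 = 27643 - 1 = 27642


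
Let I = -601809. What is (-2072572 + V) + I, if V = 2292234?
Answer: -382147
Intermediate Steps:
(-2072572 + V) + I = (-2072572 + 2292234) - 601809 = 219662 - 601809 = -382147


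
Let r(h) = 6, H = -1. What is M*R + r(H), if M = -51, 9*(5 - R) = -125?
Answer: -2872/3 ≈ -957.33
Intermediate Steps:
R = 170/9 (R = 5 - ⅑*(-125) = 5 + 125/9 = 170/9 ≈ 18.889)
M*R + r(H) = -51*170/9 + 6 = -2890/3 + 6 = -2872/3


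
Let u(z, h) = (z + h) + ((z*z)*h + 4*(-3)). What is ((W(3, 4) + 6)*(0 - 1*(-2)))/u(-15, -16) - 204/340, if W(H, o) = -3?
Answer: -10959/18215 ≈ -0.60165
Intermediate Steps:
u(z, h) = -12 + h + z + h*z**2 (u(z, h) = (h + z) + (z**2*h - 12) = (h + z) + (h*z**2 - 12) = (h + z) + (-12 + h*z**2) = -12 + h + z + h*z**2)
((W(3, 4) + 6)*(0 - 1*(-2)))/u(-15, -16) - 204/340 = ((-3 + 6)*(0 - 1*(-2)))/(-12 - 16 - 15 - 16*(-15)**2) - 204/340 = (3*(0 + 2))/(-12 - 16 - 15 - 16*225) - 204*1/340 = (3*2)/(-12 - 16 - 15 - 3600) - 3/5 = 6/(-3643) - 3/5 = 6*(-1/3643) - 3/5 = -6/3643 - 3/5 = -10959/18215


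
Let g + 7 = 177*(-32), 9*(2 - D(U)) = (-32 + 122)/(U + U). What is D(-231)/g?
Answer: -467/1310001 ≈ -0.00035649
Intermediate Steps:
D(U) = 2 - 5/U (D(U) = 2 - (-32 + 122)/(9*(U + U)) = 2 - 10/(2*U) = 2 - 10*1/(2*U) = 2 - 5/U)
g = -5671 (g = -7 + 177*(-32) = -7 - 5664 = -5671)
D(-231)/g = (2 - 5/(-231))/(-5671) = (2 - 5*(-1/231))*(-1/5671) = (2 + 5/231)*(-1/5671) = (467/231)*(-1/5671) = -467/1310001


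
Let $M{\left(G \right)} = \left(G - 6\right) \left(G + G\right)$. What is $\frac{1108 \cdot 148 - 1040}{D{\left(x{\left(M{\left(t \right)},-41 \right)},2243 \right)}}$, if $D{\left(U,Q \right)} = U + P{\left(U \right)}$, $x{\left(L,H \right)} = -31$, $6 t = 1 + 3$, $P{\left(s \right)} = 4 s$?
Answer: $- \frac{162944}{155} \approx -1051.3$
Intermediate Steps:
$t = \frac{2}{3}$ ($t = \frac{1 + 3}{6} = \frac{1}{6} \cdot 4 = \frac{2}{3} \approx 0.66667$)
$M{\left(G \right)} = 2 G \left(-6 + G\right)$ ($M{\left(G \right)} = \left(-6 + G\right) 2 G = 2 G \left(-6 + G\right)$)
$D{\left(U,Q \right)} = 5 U$ ($D{\left(U,Q \right)} = U + 4 U = 5 U$)
$\frac{1108 \cdot 148 - 1040}{D{\left(x{\left(M{\left(t \right)},-41 \right)},2243 \right)}} = \frac{1108 \cdot 148 - 1040}{5 \left(-31\right)} = \frac{163984 - 1040}{-155} = 162944 \left(- \frac{1}{155}\right) = - \frac{162944}{155}$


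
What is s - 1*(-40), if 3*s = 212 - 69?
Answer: 263/3 ≈ 87.667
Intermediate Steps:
s = 143/3 (s = (212 - 69)/3 = (⅓)*143 = 143/3 ≈ 47.667)
s - 1*(-40) = 143/3 - 1*(-40) = 143/3 + 40 = 263/3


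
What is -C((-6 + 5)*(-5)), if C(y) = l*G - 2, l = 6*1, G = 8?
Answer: -46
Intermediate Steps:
l = 6
C(y) = 46 (C(y) = 6*8 - 2 = 48 - 2 = 46)
-C((-6 + 5)*(-5)) = -1*46 = -46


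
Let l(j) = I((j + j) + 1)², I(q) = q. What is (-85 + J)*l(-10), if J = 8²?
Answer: -7581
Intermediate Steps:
J = 64
l(j) = (1 + 2*j)² (l(j) = ((j + j) + 1)² = (2*j + 1)² = (1 + 2*j)²)
(-85 + J)*l(-10) = (-85 + 64)*(1 + 2*(-10))² = -21*(1 - 20)² = -21*(-19)² = -21*361 = -7581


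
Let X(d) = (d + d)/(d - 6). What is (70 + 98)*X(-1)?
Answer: 48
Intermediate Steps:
X(d) = 2*d/(-6 + d) (X(d) = (2*d)/(-6 + d) = 2*d/(-6 + d))
(70 + 98)*X(-1) = (70 + 98)*(2*(-1)/(-6 - 1)) = 168*(2*(-1)/(-7)) = 168*(2*(-1)*(-1/7)) = 168*(2/7) = 48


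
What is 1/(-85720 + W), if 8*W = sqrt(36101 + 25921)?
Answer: -2743040/235133357789 - 4*sqrt(62022)/235133357789 ≈ -1.1670e-5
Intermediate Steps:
W = sqrt(62022)/8 (W = sqrt(36101 + 25921)/8 = sqrt(62022)/8 ≈ 31.130)
1/(-85720 + W) = 1/(-85720 + sqrt(62022)/8)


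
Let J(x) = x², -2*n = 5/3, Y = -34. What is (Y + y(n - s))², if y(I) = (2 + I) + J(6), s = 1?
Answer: 169/36 ≈ 4.6944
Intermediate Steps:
n = -⅚ (n = -5/(2*3) = -½*5/3 = -⅚ ≈ -0.83333)
y(I) = 38 + I (y(I) = (2 + I) + 6² = (2 + I) + 36 = 38 + I)
(Y + y(n - s))² = (-34 + (38 + (-⅚ - 1*1)))² = (-34 + (38 + (-⅚ - 1)))² = (-34 + (38 - 11/6))² = (-34 + 217/6)² = (13/6)² = 169/36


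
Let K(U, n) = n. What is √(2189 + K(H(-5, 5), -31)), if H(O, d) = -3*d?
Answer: √2158 ≈ 46.454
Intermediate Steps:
√(2189 + K(H(-5, 5), -31)) = √(2189 - 31) = √2158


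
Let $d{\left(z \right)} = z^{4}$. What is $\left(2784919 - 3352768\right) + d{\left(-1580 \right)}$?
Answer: $6232012392151$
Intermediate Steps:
$\left(2784919 - 3352768\right) + d{\left(-1580 \right)} = \left(2784919 - 3352768\right) + \left(-1580\right)^{4} = -567849 + 6232012960000 = 6232012392151$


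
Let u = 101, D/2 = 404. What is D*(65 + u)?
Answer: 134128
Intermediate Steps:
D = 808 (D = 2*404 = 808)
D*(65 + u) = 808*(65 + 101) = 808*166 = 134128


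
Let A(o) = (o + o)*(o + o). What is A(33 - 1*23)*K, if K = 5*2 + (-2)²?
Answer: 5600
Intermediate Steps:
K = 14 (K = 10 + 4 = 14)
A(o) = 4*o² (A(o) = (2*o)*(2*o) = 4*o²)
A(33 - 1*23)*K = (4*(33 - 1*23)²)*14 = (4*(33 - 23)²)*14 = (4*10²)*14 = (4*100)*14 = 400*14 = 5600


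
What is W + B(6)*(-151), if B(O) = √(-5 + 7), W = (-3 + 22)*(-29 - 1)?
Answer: -570 - 151*√2 ≈ -783.55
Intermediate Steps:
W = -570 (W = 19*(-30) = -570)
B(O) = √2
W + B(6)*(-151) = -570 + √2*(-151) = -570 - 151*√2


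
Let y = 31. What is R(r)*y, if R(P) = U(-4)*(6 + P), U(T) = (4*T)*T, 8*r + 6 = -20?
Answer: 5456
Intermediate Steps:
r = -13/4 (r = -¾ + (⅛)*(-20) = -¾ - 5/2 = -13/4 ≈ -3.2500)
U(T) = 4*T²
R(P) = 384 + 64*P (R(P) = (4*(-4)²)*(6 + P) = (4*16)*(6 + P) = 64*(6 + P) = 384 + 64*P)
R(r)*y = (384 + 64*(-13/4))*31 = (384 - 208)*31 = 176*31 = 5456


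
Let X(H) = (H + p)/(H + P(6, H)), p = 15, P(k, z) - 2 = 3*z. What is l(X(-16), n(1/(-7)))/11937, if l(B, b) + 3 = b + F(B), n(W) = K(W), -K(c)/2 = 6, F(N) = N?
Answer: -929/740094 ≈ -0.0012552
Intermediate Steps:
P(k, z) = 2 + 3*z
K(c) = -12 (K(c) = -2*6 = -12)
X(H) = (15 + H)/(2 + 4*H) (X(H) = (H + 15)/(H + (2 + 3*H)) = (15 + H)/(2 + 4*H))
n(W) = -12
l(B, b) = -3 + B + b (l(B, b) = -3 + (b + B) = -3 + (B + b) = -3 + B + b)
l(X(-16), n(1/(-7)))/11937 = (-3 + (15 - 16)/(2*(1 + 2*(-16))) - 12)/11937 = (-3 + (1/2)*(-1)/(1 - 32) - 12)*(1/11937) = (-3 + (1/2)*(-1)/(-31) - 12)*(1/11937) = (-3 + (1/2)*(-1/31)*(-1) - 12)*(1/11937) = (-3 + 1/62 - 12)*(1/11937) = -929/62*1/11937 = -929/740094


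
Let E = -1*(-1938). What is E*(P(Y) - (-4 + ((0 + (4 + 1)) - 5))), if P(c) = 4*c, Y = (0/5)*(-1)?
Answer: 7752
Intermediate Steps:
Y = 0 (Y = (0*(1/5))*(-1) = 0*(-1) = 0)
E = 1938
E*(P(Y) - (-4 + ((0 + (4 + 1)) - 5))) = 1938*(4*0 - (-4 + ((0 + (4 + 1)) - 5))) = 1938*(0 - (-4 + ((0 + 5) - 5))) = 1938*(0 - (-4 + (5 - 5))) = 1938*(0 - (-4 + 0)) = 1938*(0 - 1*(-4)) = 1938*(0 + 4) = 1938*4 = 7752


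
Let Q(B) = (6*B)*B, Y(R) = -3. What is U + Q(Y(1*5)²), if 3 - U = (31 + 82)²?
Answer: -12280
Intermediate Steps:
U = -12766 (U = 3 - (31 + 82)² = 3 - 1*113² = 3 - 1*12769 = 3 - 12769 = -12766)
Q(B) = 6*B²
U + Q(Y(1*5)²) = -12766 + 6*((-3)²)² = -12766 + 6*9² = -12766 + 6*81 = -12766 + 486 = -12280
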